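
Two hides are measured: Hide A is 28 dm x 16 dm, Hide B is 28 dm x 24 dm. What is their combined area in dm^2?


1120 dm^2

Hide A area = 28 x 16 = 448 dm^2
Hide B area = 28 x 24 = 672 dm^2
Total = 448 + 672 = 1120 dm^2


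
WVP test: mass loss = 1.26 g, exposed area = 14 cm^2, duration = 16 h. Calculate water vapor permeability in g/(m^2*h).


56.25 g/(m^2*h)


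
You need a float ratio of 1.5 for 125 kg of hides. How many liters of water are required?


Water = hide weight x target ratio
Water = 125 x 1.5 = 187.5 L


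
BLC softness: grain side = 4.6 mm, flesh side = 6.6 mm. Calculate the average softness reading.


Average = (4.6 + 6.6) / 2
Average = 5.60 mm


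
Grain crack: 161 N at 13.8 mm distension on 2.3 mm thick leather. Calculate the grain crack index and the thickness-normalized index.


Crack index = 161 / 13.8 = 11.7 N/mm
Normalized = 11.7 / 2.3 = 5.1 N/mm per mm


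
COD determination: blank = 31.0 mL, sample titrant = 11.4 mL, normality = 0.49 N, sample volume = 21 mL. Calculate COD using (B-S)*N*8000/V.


3658.7 mg/L

COD = (31.0 - 11.4) x 0.49 x 8000 / 21
COD = 19.6 x 0.49 x 8000 / 21
COD = 3658.7 mg/L


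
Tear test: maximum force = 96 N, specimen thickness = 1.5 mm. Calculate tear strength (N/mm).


Tear strength = force / thickness
Tear = 96 / 1.5 = 64.0 N/mm


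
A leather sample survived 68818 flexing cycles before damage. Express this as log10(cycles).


4.84


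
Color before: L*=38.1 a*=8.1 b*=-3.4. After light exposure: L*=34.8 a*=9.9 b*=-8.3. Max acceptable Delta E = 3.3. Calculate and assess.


Delta E = 6.18
Passes: No

dL = -3.3, da = 1.8, db = -4.9
dE = sqrt((-3.3)^2 + (1.8)^2 + (-4.9)^2) = 6.18
Max = 3.3
Passes: No


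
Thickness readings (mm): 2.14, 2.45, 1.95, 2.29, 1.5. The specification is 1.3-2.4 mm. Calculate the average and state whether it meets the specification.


Average = 2.07 mm
Within specification: Yes

Sum = 10.33
Average = 10.33 / 5 = 2.07 mm
Specification range: 1.3 to 2.4 mm
Within spec: Yes


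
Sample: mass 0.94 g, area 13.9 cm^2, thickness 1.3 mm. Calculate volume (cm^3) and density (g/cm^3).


Thickness in cm = 1.3 / 10 = 0.13 cm
Volume = 13.9 x 0.13 = 1.807 cm^3
Density = 0.94 / 1.807 = 0.520 g/cm^3


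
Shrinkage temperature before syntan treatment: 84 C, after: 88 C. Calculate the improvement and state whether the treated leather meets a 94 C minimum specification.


Improvement = 4 C
Meets 94 C spec: No

Improvement = 88 - 84 = 4 C
Spec check: 88 C >= 94 C? No


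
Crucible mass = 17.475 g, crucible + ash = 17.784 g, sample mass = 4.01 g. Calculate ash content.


Ash mass = 17.784 - 17.475 = 0.309 g
Ash% = 0.309 / 4.01 x 100 = 7.71%


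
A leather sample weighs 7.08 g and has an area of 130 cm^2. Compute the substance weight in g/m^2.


Substance weight = mass / area x 10000
SW = 7.08 / 130 x 10000
SW = 544.6 g/m^2


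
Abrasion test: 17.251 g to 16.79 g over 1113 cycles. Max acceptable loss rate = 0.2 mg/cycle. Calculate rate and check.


Loss = 17.251 - 16.79 = 0.461 g
Rate = 0.461 g / 1113 cycles x 1000 = 0.414 mg/cycle
Max = 0.2 mg/cycle
Passes: No


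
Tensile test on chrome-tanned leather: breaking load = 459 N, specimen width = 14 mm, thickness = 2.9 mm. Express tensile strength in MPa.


Cross-section = 14 x 2.9 = 40.6 mm^2
TS = 459 / 40.6 = 11.31 MPa
(1 N/mm^2 = 1 MPa)


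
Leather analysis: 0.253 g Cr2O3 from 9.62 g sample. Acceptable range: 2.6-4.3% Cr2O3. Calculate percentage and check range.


Cr2O3 = 2.63%
Within range: Yes

Cr2O3% = 0.253 / 9.62 x 100 = 2.63%
Acceptable range: 2.6 to 4.3%
Within range: Yes


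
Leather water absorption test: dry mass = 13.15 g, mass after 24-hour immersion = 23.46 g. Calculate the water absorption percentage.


Water absorbed = 23.46 - 13.15 = 10.31 g
WA% = 10.31 / 13.15 x 100 = 78.4%


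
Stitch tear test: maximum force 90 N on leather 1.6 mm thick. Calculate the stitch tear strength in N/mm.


Stitch tear strength = force / thickness
STS = 90 / 1.6 = 56.3 N/mm


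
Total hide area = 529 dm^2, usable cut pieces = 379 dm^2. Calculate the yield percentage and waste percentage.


Yield = 71.6%
Waste = 28.4%

Yield = 379 / 529 x 100 = 71.6%
Waste = 529 - 379 = 150 dm^2
Waste% = 100 - 71.6 = 28.4%


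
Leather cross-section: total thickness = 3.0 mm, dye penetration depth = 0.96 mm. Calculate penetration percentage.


32.0%

Penetration% = 0.96 / 3.0 x 100
Penetration = 32.0%


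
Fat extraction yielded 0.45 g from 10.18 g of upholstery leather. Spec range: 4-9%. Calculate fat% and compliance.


Fat content = 4.4%
Compliant: Yes


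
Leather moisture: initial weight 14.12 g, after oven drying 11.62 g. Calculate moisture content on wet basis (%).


Moisture = 14.12 - 11.62 = 2.50 g
MC = 2.50 / 14.12 x 100 = 17.7%


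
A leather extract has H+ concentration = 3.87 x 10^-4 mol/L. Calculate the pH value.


pH = 3.41

pH = -log10[H+]
pH = -log10(3.87 x 10^-4) = 3.41


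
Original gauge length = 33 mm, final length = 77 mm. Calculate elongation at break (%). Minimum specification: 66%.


Extension = 77 - 33 = 44 mm
Elongation = 44 / 33 x 100 = 133.3%
Minimum required: 66%
Meets specification: Yes


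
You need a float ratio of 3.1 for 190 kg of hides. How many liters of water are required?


589.0 L

Water = hide weight x target ratio
Water = 190 x 3.1 = 589.0 L


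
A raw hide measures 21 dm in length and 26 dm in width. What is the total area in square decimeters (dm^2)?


546 dm^2

Area = length x width
Area = 21 x 26 = 546 dm^2


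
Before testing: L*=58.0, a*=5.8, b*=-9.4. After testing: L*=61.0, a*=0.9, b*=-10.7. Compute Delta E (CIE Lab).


Delta E = 5.89

dL = 61.0 - 58.0 = 3.0
da = 0.9 - 5.8 = -4.9
db = -10.7 - (-9.4) = -1.3
dE = sqrt((3.0)^2 + (-4.9)^2 + (-1.3)^2) = 5.89


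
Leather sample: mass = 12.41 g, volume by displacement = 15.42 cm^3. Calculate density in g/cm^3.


Density = mass / volume
Density = 12.41 / 15.42 = 0.805 g/cm^3


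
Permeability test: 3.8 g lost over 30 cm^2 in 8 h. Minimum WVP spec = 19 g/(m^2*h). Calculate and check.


WVP = 158.33 g/(m^2*h)
Meets specification: Yes


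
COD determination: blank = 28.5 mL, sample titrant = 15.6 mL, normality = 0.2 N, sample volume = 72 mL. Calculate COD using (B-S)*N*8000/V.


COD = (28.5 - 15.6) x 0.2 x 8000 / 72
COD = 12.9 x 0.2 x 8000 / 72
COD = 286.7 mg/L


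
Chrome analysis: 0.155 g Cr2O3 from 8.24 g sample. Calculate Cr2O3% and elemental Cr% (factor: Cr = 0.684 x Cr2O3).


Cr2O3 = 1.88%
Cr = 1.29%

Cr2O3% = 0.155 / 8.24 x 100 = 1.88%
Cr% = 1.88 x 0.684 = 1.29%


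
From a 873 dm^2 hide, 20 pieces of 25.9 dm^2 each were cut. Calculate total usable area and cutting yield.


Total usable = 20 x 25.9 = 518.0 dm^2
Yield = 518.0 / 873 x 100 = 59.3%


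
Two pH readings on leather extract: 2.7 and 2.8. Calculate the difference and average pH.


Difference = |2.7 - 2.8| = 0.1
Average = (2.7 + 2.8) / 2 = 2.75


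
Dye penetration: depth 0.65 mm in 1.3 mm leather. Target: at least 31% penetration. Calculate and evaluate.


Penetration = 50.0%
Meets target: Yes

Penetration = 0.65 / 1.3 x 100 = 50.0%
Target: 31%
Meets target: Yes


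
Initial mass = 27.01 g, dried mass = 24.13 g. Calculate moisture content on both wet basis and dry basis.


Wet basis = 10.7%
Dry basis = 11.9%

Moisture lost = 27.01 - 24.13 = 2.88 g
Wet basis MC = 2.88 / 27.01 x 100 = 10.7%
Dry basis MC = 2.88 / 24.13 x 100 = 11.9%


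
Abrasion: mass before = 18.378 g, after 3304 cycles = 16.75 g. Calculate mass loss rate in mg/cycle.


Mass loss = 18.378 - 16.75 = 1.628 g
Rate = 1.628 / 3304 x 1000 = 0.493 mg/cycle


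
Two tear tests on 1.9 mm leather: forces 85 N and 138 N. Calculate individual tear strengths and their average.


Tear 1 = 44.7 N/mm
Tear 2 = 72.6 N/mm
Average = 58.7 N/mm


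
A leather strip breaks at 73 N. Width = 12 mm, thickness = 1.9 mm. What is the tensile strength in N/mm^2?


Cross-sectional area = 12 x 1.9 = 22.8 mm^2
Tensile strength = 73 / 22.8 = 3.20 N/mm^2


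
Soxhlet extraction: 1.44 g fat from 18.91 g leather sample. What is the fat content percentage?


7.6%


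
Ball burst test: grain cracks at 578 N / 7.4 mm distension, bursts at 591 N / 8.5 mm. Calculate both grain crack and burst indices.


Crack index = 578 / 7.4 = 78.1 N/mm
Burst index = 591 / 8.5 = 69.5 N/mm


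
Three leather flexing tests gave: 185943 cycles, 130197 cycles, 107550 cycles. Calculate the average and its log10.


Average = (185943 + 130197 + 107550) / 3 = 141230 cycles
log10(141230) = 5.15


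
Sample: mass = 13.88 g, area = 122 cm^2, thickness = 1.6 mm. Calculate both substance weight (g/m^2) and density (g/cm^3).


SW = 13.88 / 122 x 10000 = 1137.7 g/m^2
Volume = 122 x 1.6 / 10 = 19.52 cm^3
Density = 13.88 / 19.52 = 0.711 g/cm^3


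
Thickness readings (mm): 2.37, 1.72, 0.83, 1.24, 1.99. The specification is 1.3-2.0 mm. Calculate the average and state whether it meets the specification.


Sum = 8.15
Average = 8.15 / 5 = 1.63 mm
Specification range: 1.3 to 2.0 mm
Within spec: Yes


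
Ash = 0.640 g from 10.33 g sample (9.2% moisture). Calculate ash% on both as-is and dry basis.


As-is ash = 6.20%
Dry-basis ash = 6.82%

As-is ash% = 0.640 / 10.33 x 100 = 6.20%
Dry mass = 10.33 x (100 - 9.2) / 100 = 9.37964 g
Dry-basis ash% = 0.640 / 9.37964 x 100 = 6.82%


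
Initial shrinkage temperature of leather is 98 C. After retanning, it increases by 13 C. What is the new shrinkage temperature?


New Ts = 98 + 13 = 111 C


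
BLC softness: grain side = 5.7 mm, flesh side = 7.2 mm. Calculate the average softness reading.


Average = (5.7 + 7.2) / 2
Average = 6.45 mm


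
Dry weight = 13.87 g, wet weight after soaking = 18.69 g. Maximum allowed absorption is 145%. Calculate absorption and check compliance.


Absorption = 34.8%
Compliant: Yes

WA = (18.69 - 13.87) / 13.87 x 100 = 34.8%
Maximum allowed: 145%
Compliant: Yes


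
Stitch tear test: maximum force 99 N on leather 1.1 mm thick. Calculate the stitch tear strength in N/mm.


Stitch tear strength = force / thickness
STS = 99 / 1.1 = 90.0 N/mm


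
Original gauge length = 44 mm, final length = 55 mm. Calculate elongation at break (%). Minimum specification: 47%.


Elongation = 25.0%
Meets spec: No


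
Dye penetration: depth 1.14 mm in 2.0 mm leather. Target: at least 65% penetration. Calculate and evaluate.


Penetration = 57.0%
Meets target: No


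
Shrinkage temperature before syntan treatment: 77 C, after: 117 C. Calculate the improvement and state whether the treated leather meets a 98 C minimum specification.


Improvement = 117 - 77 = 40 C
Spec check: 117 C >= 98 C? Yes


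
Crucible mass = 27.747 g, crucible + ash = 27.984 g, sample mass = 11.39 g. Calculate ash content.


Ash mass = 0.237 g
Ash content = 2.08%

Ash mass = 27.984 - 27.747 = 0.237 g
Ash% = 0.237 / 11.39 x 100 = 2.08%


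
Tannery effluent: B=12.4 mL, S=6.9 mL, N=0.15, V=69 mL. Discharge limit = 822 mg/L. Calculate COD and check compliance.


COD = 95.7 mg/L
Compliant: Yes


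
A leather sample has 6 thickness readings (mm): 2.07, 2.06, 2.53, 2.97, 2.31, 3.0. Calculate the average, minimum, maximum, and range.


Average = 2.49 mm
Min = 2.06 mm
Max = 3.0 mm
Range = 0.94 mm

Sum = 14.94
Average = 14.94 / 6 = 2.49 mm
Minimum = 2.06 mm
Maximum = 3.0 mm
Range = 3.0 - 2.06 = 0.94 mm


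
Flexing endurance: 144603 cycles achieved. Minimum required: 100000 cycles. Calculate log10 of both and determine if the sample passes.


Achieved: log10 = 5.16
Required: log10 = 5.00
Passes: Yes

log10(144603) = 5.16
log10(100000) = 5.00
Passes: Yes


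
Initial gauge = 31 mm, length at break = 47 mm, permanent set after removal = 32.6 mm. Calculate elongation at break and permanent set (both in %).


Elongation at break = 51.6%
Permanent set = 5.2%


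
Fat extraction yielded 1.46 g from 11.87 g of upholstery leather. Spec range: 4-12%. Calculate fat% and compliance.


Fat% = 1.46 / 11.87 x 100 = 12.3%
Spec range: 4-12%
Compliant: No


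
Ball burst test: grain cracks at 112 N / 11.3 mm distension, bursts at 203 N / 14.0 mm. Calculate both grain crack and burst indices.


Crack index = 112 / 11.3 = 9.9 N/mm
Burst index = 203 / 14.0 = 14.5 N/mm


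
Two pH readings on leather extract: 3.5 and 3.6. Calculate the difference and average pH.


Difference = |3.5 - 3.6| = 0.1
Average = (3.5 + 3.6) / 2 = 3.55


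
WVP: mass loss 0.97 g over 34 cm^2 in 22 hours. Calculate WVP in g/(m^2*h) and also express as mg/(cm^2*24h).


WVP = 12.97 g/(m^2*h)
Daily rate = 31.12 mg/(cm^2*24h)

WVP = 0.97 / (34 x 22) x 10000 = 12.97 g/(m^2*h)
Mass loss in mg = 0.97 x 1000 = 970 mg
Per cm^2 per 24h in mg: 970 x 24 / (34 x 22) = 23280 / 748 = 31.12 mg/(cm^2*24h)


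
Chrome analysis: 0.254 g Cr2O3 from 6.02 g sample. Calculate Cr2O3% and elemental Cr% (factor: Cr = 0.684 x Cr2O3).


Cr2O3 = 4.22%
Cr = 2.89%

Cr2O3% = 0.254 / 6.02 x 100 = 4.22%
Cr% = 4.22 x 0.684 = 2.89%


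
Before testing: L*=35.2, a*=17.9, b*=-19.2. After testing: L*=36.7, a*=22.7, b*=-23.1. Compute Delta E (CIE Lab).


Delta E = 6.36

dL = 36.7 - 35.2 = 1.5
da = 22.7 - 17.9 = 4.8
db = -23.1 - (-19.2) = -3.9
dE = sqrt((1.5)^2 + (4.8)^2 + (-3.9)^2) = 6.36


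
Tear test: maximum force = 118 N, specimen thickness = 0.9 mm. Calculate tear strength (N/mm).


131.1 N/mm

Tear strength = force / thickness
Tear = 118 / 0.9 = 131.1 N/mm


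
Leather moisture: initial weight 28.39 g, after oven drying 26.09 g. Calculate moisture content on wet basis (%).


Moisture = 28.39 - 26.09 = 2.30 g
MC = 2.30 / 28.39 x 100 = 8.1%


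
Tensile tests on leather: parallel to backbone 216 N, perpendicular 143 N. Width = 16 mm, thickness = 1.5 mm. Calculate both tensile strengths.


Area = 16 x 1.5 = 24.0 mm^2
TS (parallel) = 216 / 24.0 = 9.00 N/mm^2
TS (perpendicular) = 143 / 24.0 = 5.96 N/mm^2


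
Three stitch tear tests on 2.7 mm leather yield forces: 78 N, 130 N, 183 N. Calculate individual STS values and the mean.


STS1 = 28.9 N/mm
STS2 = 48.1 N/mm
STS3 = 67.8 N/mm
Mean = 48.3 N/mm

STS1 = 78 / 2.7 = 28.9 N/mm
STS2 = 130 / 2.7 = 48.1 N/mm
STS3 = 183 / 2.7 = 67.8 N/mm
Mean = (28.9 + 48.1 + 67.8) / 3 = 48.3 N/mm


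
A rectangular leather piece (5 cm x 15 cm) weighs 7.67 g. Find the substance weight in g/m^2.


1022.7 g/m^2

Area = 5 x 15 = 75 cm^2
SW = 7.67 / 75 x 10000 = 1022.7 g/m^2


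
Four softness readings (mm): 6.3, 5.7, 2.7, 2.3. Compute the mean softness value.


Sum = 6.3 + 5.7 + 2.7 + 2.3
Mean = 17.0 / 4 = 4.25 mm


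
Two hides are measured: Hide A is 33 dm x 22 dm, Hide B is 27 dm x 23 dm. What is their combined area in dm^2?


Hide A area = 33 x 22 = 726 dm^2
Hide B area = 27 x 23 = 621 dm^2
Total = 726 + 621 = 1347 dm^2


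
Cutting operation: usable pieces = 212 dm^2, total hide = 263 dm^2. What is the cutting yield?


80.6%

Yield = usable / total x 100
Yield = 212 / 263 x 100 = 80.6%


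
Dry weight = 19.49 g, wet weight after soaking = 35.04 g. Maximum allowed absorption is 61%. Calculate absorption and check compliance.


Absorption = 79.8%
Compliant: No

WA = (35.04 - 19.49) / 19.49 x 100 = 79.8%
Maximum allowed: 61%
Compliant: No


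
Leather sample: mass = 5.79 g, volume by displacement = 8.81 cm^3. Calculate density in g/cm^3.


0.657 g/cm^3


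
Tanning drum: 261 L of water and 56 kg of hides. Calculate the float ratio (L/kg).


Float ratio = water / hide weight
Ratio = 261 / 56 = 4.7


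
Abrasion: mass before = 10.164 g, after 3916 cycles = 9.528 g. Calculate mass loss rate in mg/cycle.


0.162 mg/cycle


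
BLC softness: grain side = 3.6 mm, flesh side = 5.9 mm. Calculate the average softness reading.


4.75 mm

Average = (3.6 + 5.9) / 2
Average = 4.75 mm


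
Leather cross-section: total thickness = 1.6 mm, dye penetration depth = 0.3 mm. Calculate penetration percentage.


Penetration% = 0.3 / 1.6 x 100
Penetration = 18.8%


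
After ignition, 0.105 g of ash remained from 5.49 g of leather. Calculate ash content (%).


1.91%

Ash% = 0.105 / 5.49 x 100
Ash% = 1.91%


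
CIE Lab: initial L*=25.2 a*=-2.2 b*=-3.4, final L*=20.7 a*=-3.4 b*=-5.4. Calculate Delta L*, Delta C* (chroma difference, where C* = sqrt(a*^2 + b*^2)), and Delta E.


Delta L* = 20.7 - 25.2 = -4.5
C1* = sqrt((-2.2)^2 + (-3.4)^2) = 4.050
C2* = sqrt((-3.4)^2 + (-5.4)^2) = 6.381
Delta C* = 6.381 - 4.050 = 2.33
Delta E = sqrt((-4.5)^2 + (-1.2)^2 + (-2.0)^2) = 5.07


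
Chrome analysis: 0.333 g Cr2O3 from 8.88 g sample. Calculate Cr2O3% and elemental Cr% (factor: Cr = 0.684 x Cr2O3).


Cr2O3% = 0.333 / 8.88 x 100 = 3.75%
Cr% = 3.75 x 0.684 = 2.57%


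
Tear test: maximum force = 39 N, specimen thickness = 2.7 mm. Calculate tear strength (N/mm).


14.4 N/mm

Tear strength = force / thickness
Tear = 39 / 2.7 = 14.4 N/mm


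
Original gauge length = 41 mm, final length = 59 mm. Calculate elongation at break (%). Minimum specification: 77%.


Extension = 59 - 41 = 18 mm
Elongation = 18 / 41 x 100 = 43.9%
Minimum required: 77%
Meets specification: No


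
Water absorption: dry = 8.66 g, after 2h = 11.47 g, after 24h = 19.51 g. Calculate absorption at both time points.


WA (2h) = (11.47 - 8.66) / 8.66 x 100 = 32.4%
WA (24h) = (19.51 - 8.66) / 8.66 x 100 = 125.3%


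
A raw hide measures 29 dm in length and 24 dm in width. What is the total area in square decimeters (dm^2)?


696 dm^2

Area = length x width
Area = 29 x 24 = 696 dm^2


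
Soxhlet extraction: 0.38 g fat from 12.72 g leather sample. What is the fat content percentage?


3.0%

Fat content = 0.38 / 12.72 x 100
Fat = 3.0%


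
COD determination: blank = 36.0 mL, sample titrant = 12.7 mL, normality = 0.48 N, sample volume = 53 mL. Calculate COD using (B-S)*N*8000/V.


1688.2 mg/L


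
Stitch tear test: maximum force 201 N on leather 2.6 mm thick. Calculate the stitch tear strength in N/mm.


77.3 N/mm


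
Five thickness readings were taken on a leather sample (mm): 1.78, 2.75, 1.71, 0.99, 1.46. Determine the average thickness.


Sum = 1.78 + 2.75 + 1.71 + 0.99 + 1.46 = 8.69
Average = 8.69 / 5 = 1.74 mm


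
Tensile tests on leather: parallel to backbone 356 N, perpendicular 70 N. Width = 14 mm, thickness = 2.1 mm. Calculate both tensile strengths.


Parallel = 12.11 N/mm^2
Perpendicular = 2.38 N/mm^2

Area = 14 x 2.1 = 29.4 mm^2
TS (parallel) = 356 / 29.4 = 12.11 N/mm^2
TS (perpendicular) = 70 / 29.4 = 2.38 N/mm^2


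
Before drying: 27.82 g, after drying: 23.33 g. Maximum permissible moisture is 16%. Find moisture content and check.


MC = (27.82 - 23.33) / 27.82 x 100 = 16.1%
Maximum: 16%
Acceptable: No


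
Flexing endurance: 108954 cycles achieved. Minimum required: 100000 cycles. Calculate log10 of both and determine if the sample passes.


log10(108954) = 5.04
log10(100000) = 5.00
Passes: Yes


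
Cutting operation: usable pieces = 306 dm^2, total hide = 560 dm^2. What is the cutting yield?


54.6%


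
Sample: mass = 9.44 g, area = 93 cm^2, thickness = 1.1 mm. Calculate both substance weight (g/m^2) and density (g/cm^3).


Substance weight = 1015.1 g/m^2
Density = 0.923 g/cm^3


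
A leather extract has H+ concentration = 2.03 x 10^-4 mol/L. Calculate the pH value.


pH = 3.69

pH = -log10[H+]
pH = -log10(2.03 x 10^-4) = 3.69


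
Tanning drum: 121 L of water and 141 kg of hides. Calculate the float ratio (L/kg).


0.9

Float ratio = water / hide weight
Ratio = 121 / 141 = 0.9


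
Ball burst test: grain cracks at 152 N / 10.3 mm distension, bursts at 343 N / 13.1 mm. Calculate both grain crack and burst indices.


Crack index = 14.8 N/mm
Burst index = 26.2 N/mm

Crack index = 152 / 10.3 = 14.8 N/mm
Burst index = 343 / 13.1 = 26.2 N/mm


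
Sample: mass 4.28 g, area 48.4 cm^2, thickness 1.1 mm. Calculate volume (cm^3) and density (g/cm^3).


Volume = 5.324 cm^3
Density = 0.804 g/cm^3

Thickness in cm = 1.1 / 10 = 0.11 cm
Volume = 48.4 x 0.11 = 5.324 cm^3
Density = 4.28 / 5.324 = 0.804 g/cm^3


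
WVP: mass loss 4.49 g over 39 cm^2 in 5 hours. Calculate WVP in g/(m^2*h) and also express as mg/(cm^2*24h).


WVP = 4.49 / (39 x 5) x 10000 = 230.26 g/(m^2*h)
Mass loss in mg = 4.49 x 1000 = 4490 mg
Per cm^2 per 24h in mg: 4490 x 24 / (39 x 5) = 107760 / 195 = 552.62 mg/(cm^2*24h)


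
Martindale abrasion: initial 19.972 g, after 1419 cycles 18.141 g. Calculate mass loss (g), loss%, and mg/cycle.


Loss = 19.972 - 18.141 = 1.831 g
Loss% = 1.831 / 19.972 x 100 = 9.17%
Rate = 1.831 / 1419 x 1000 = 1.290 mg/cycle


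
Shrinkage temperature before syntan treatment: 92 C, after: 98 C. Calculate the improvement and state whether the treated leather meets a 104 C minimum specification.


Improvement = 6 C
Meets 104 C spec: No


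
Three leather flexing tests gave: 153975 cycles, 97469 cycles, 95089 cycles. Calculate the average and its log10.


Average = 115511 cycles
log10 = 5.06


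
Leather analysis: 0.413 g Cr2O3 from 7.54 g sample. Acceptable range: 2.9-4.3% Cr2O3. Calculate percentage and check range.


Cr2O3% = 0.413 / 7.54 x 100 = 5.48%
Acceptable range: 2.9 to 4.3%
Within range: No


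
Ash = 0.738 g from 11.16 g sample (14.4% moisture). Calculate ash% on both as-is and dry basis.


As-is ash% = 0.738 / 11.16 x 100 = 6.61%
Dry mass = 11.16 x (100 - 14.4) / 100 = 9.55296 g
Dry-basis ash% = 0.738 / 9.55296 x 100 = 7.73%


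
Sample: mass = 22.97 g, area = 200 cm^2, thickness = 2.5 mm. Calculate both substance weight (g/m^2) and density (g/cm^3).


SW = 22.97 / 200 x 10000 = 1148.5 g/m^2
Volume = 200 x 2.5 / 10 = 50.00 cm^3
Density = 22.97 / 50.00 = 0.459 g/cm^3


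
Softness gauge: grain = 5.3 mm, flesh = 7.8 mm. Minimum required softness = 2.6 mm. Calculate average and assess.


Average softness = 6.55 mm
Meets requirement: Yes

Average = (5.3 + 7.8) / 2 = 6.55 mm
Minimum = 2.6 mm
Meets requirement: Yes


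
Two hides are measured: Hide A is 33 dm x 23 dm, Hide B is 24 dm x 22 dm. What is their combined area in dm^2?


Hide A area = 33 x 23 = 759 dm^2
Hide B area = 24 x 22 = 528 dm^2
Total = 759 + 528 = 1287 dm^2


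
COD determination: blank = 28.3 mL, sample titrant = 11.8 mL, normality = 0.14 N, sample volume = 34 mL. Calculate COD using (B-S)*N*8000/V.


COD = (28.3 - 11.8) x 0.14 x 8000 / 34
COD = 16.5 x 0.14 x 8000 / 34
COD = 543.5 mg/L


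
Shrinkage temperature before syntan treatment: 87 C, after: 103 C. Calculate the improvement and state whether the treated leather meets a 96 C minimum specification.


Improvement = 16 C
Meets 96 C spec: Yes

Improvement = 103 - 87 = 16 C
Spec check: 103 C >= 96 C? Yes


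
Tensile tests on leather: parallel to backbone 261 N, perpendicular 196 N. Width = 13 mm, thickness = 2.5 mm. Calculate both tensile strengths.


Parallel = 8.03 N/mm^2
Perpendicular = 6.03 N/mm^2

Area = 13 x 2.5 = 32.5 mm^2
TS (parallel) = 261 / 32.5 = 8.03 N/mm^2
TS (perpendicular) = 196 / 32.5 = 6.03 N/mm^2


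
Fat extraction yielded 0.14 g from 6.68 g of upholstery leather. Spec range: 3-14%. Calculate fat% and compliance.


Fat content = 2.1%
Compliant: No

Fat% = 0.14 / 6.68 x 100 = 2.1%
Spec range: 3-14%
Compliant: No


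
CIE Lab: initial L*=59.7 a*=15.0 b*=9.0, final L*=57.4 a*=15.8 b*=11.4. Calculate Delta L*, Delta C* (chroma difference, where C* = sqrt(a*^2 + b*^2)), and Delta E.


Delta L* = -2.3
Delta C* = 1.99
Delta E = 3.42

Delta L* = 57.4 - 59.7 = -2.3
C1* = sqrt((15.0)^2 + (9.0)^2) = 17.493
C2* = sqrt((15.8)^2 + (11.4)^2) = 19.483
Delta C* = 19.483 - 17.493 = 1.99
Delta E = sqrt((-2.3)^2 + (0.8)^2 + (2.4)^2) = 3.42


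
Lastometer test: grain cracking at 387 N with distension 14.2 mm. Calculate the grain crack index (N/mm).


Grain crack index = force / distension
Index = 387 / 14.2 = 27.3 N/mm


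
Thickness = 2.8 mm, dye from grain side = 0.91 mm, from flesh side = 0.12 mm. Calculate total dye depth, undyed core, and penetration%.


Total dyed = 1.03 mm
Undyed core = 1.77 mm
Penetration = 36.8%


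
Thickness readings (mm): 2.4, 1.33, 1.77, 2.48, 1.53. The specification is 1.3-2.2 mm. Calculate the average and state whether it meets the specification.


Average = 1.90 mm
Within specification: Yes

Sum = 9.51
Average = 9.51 / 5 = 1.90 mm
Specification range: 1.3 to 2.2 mm
Within spec: Yes


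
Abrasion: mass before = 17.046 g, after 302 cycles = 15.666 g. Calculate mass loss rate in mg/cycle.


Mass loss = 17.046 - 15.666 = 1.380 g
Rate = 1.380 / 302 x 1000 = 4.570 mg/cycle


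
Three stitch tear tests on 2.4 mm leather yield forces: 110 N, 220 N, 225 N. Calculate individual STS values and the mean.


STS1 = 45.8 N/mm
STS2 = 91.7 N/mm
STS3 = 93.8 N/mm
Mean = 77.1 N/mm


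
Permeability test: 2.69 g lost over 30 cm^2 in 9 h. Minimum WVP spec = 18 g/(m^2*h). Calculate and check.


WVP = 99.63 g/(m^2*h)
Meets specification: Yes


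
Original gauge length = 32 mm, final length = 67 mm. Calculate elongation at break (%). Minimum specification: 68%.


Extension = 67 - 32 = 35 mm
Elongation = 35 / 32 x 100 = 109.4%
Minimum required: 68%
Meets specification: Yes


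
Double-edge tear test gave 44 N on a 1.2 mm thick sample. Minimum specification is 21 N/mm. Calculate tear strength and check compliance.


Tear strength = 44 / 1.2 = 36.7 N/mm
Required minimum = 21 N/mm
Compliant: Yes


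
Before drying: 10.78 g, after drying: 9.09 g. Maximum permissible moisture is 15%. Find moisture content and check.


MC = (10.78 - 9.09) / 10.78 x 100 = 15.7%
Maximum: 15%
Acceptable: No


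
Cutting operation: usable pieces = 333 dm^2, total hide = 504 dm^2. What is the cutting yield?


66.1%

Yield = usable / total x 100
Yield = 333 / 504 x 100 = 66.1%


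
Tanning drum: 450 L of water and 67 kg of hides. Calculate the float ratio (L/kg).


6.7


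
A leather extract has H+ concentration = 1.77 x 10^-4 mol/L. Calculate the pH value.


pH = 3.75

pH = -log10[H+]
pH = -log10(1.77 x 10^-4) = 3.75


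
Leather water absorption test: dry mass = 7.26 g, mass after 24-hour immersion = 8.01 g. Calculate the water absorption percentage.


10.3%

Water absorbed = 8.01 - 7.26 = 0.75 g
WA% = 0.75 / 7.26 x 100 = 10.3%


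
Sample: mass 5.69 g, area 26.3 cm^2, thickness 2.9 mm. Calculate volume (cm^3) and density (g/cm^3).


Volume = 7.627 cm^3
Density = 0.746 g/cm^3


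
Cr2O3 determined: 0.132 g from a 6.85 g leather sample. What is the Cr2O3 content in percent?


1.93%

Cr2O3% = 0.132 / 6.85 x 100
Cr2O3% = 1.93%


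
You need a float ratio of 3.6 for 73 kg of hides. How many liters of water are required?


Water = hide weight x target ratio
Water = 73 x 3.6 = 262.8 L


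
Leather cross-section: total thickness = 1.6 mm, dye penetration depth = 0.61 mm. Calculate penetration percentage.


38.1%

Penetration% = 0.61 / 1.6 x 100
Penetration = 38.1%


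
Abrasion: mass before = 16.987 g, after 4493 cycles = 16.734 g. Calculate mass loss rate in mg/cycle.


Mass loss = 16.987 - 16.734 = 0.253 g
Rate = 0.253 / 4493 x 1000 = 0.056 mg/cycle


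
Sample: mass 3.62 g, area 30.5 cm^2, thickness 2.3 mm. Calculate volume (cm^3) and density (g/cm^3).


Volume = 7.015 cm^3
Density = 0.516 g/cm^3


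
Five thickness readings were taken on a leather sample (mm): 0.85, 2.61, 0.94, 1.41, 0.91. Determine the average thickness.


Sum = 0.85 + 2.61 + 0.94 + 1.41 + 0.91 = 6.72
Average = 6.72 / 5 = 1.34 mm


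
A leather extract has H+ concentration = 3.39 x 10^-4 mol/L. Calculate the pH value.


pH = -log10[H+]
pH = -log10(3.39 x 10^-4) = 3.47


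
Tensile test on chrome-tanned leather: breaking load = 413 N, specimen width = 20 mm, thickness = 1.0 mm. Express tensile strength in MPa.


20.65 MPa


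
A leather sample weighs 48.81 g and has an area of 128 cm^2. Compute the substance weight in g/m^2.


Substance weight = mass / area x 10000
SW = 48.81 / 128 x 10000
SW = 3813.3 g/m^2


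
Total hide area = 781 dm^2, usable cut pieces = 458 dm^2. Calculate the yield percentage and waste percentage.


Yield = 58.6%
Waste = 41.4%


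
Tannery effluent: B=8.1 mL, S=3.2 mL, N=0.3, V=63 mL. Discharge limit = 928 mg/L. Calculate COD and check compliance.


COD = 186.7 mg/L
Compliant: Yes


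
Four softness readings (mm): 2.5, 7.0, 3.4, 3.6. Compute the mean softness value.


4.13 mm

Sum = 2.5 + 7.0 + 3.4 + 3.6
Mean = 16.5 / 4 = 4.13 mm


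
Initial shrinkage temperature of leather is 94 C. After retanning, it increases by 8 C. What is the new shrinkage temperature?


102 C

New Ts = 94 + 8 = 102 C


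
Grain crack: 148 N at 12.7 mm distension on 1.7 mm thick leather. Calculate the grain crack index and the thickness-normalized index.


Crack index = 11.7 N/mm
Normalized index = 6.9 N/mm per mm

Crack index = 148 / 12.7 = 11.7 N/mm
Normalized = 11.7 / 1.7 = 6.9 N/mm per mm


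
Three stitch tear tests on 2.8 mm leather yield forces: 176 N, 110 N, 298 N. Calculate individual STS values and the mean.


STS1 = 62.9 N/mm
STS2 = 39.3 N/mm
STS3 = 106.4 N/mm
Mean = 69.5 N/mm

STS1 = 176 / 2.8 = 62.9 N/mm
STS2 = 110 / 2.8 = 39.3 N/mm
STS3 = 298 / 2.8 = 106.4 N/mm
Mean = (62.9 + 39.3 + 106.4) / 3 = 69.5 N/mm


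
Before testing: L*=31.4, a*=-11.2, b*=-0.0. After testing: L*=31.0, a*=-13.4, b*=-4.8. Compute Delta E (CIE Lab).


dL = 31.0 - 31.4 = -0.4
da = -13.4 - (-11.2) = -2.2
db = -4.8 - (-0.0) = -4.8
dE = sqrt((-0.4)^2 + (-2.2)^2 + (-4.8)^2) = 5.30


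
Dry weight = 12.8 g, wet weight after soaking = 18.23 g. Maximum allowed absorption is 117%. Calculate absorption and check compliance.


WA = (18.23 - 12.8) / 12.8 x 100 = 42.4%
Maximum allowed: 117%
Compliant: Yes


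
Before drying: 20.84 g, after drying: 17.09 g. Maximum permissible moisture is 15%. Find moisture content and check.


Moisture content = 18.0%
Acceptable: No


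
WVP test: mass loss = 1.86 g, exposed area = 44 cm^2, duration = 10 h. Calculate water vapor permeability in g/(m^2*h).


42.27 g/(m^2*h)


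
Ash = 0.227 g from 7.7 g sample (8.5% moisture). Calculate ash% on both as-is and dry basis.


As-is ash = 2.95%
Dry-basis ash = 3.22%


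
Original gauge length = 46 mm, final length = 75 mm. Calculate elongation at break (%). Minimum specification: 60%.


Elongation = 63.0%
Meets spec: Yes


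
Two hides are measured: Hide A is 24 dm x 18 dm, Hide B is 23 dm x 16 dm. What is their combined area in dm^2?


800 dm^2


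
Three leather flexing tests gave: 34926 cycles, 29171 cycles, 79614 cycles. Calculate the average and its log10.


Average = 47904 cycles
log10 = 4.68


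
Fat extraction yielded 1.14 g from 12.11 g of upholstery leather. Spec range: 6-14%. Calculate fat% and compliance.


Fat% = 1.14 / 12.11 x 100 = 9.4%
Spec range: 6-14%
Compliant: Yes


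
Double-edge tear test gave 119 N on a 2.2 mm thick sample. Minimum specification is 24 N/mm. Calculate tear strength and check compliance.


Tear strength = 54.1 N/mm
Compliant: Yes

Tear strength = 119 / 2.2 = 54.1 N/mm
Required minimum = 24 N/mm
Compliant: Yes


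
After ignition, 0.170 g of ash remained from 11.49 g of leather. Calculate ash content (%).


Ash% = 0.170 / 11.49 x 100
Ash% = 1.48%


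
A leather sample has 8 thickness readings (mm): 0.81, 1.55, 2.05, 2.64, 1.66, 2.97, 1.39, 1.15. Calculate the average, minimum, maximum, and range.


Average = 1.78 mm
Min = 0.81 mm
Max = 2.97 mm
Range = 2.16 mm

Sum = 14.22
Average = 14.22 / 8 = 1.78 mm
Minimum = 0.81 mm
Maximum = 2.97 mm
Range = 2.97 - 0.81 = 2.16 mm


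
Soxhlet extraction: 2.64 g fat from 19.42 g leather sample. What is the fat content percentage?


Fat content = 2.64 / 19.42 x 100
Fat = 13.6%


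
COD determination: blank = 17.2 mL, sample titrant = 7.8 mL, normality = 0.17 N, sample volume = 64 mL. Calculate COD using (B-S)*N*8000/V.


199.8 mg/L

COD = (17.2 - 7.8) x 0.17 x 8000 / 64
COD = 9.4 x 0.17 x 8000 / 64
COD = 199.8 mg/L


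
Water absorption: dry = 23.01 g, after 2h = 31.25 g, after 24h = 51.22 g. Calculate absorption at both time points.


2h absorption = 35.8%
24h absorption = 122.6%


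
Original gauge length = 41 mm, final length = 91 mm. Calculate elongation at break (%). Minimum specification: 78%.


Elongation = 122.0%
Meets spec: Yes


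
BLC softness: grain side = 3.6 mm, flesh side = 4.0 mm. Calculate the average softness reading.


Average = (3.6 + 4.0) / 2
Average = 3.80 mm


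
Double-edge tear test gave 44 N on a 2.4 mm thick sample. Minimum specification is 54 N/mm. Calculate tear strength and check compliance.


Tear strength = 18.3 N/mm
Compliant: No

Tear strength = 44 / 2.4 = 18.3 N/mm
Required minimum = 54 N/mm
Compliant: No


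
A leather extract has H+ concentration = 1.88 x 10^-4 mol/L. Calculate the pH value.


pH = -log10[H+]
pH = -log10(1.88 x 10^-4) = 3.73


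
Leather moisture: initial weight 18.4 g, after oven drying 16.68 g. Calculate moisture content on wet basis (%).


9.3%

Moisture = 18.4 - 16.68 = 1.72 g
MC = 1.72 / 18.4 x 100 = 9.3%


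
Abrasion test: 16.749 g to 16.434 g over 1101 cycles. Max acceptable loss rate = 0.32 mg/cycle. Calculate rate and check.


Loss = 16.749 - 16.434 = 0.315 g
Rate = 0.315 g / 1101 cycles x 1000 = 0.286 mg/cycle
Max = 0.32 mg/cycle
Passes: Yes


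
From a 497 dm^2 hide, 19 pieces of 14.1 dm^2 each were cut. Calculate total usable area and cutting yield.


Total usable = 19 x 14.1 = 267.9 dm^2
Yield = 267.9 / 497 x 100 = 53.9%


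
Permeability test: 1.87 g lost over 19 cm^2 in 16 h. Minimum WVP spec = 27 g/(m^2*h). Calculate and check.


WVP = 1.87 / (19 x 16) x 10000 = 61.51 g/(m^2*h)
Minimum: 27 g/(m^2*h)
Meets spec: Yes


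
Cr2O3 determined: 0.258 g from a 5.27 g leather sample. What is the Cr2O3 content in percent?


4.90%


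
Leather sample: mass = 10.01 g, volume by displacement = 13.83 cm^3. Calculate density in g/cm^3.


0.724 g/cm^3

Density = mass / volume
Density = 10.01 / 13.83 = 0.724 g/cm^3


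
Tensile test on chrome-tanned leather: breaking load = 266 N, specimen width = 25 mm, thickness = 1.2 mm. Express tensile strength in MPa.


Cross-section = 25 x 1.2 = 30.0 mm^2
TS = 266 / 30.0 = 8.87 MPa
(1 N/mm^2 = 1 MPa)


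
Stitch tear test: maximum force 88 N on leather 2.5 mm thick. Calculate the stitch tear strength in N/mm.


Stitch tear strength = force / thickness
STS = 88 / 2.5 = 35.2 N/mm


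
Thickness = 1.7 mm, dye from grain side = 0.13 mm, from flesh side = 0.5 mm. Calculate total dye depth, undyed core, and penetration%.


Total dyed = 0.63 mm
Undyed core = 1.07 mm
Penetration = 37.1%


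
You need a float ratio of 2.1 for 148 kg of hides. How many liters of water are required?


310.8 L

Water = hide weight x target ratio
Water = 148 x 2.1 = 310.8 L


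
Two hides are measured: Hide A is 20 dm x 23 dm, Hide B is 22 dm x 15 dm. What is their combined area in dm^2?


790 dm^2


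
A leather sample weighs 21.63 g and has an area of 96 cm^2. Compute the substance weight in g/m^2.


2253.1 g/m^2

Substance weight = mass / area x 10000
SW = 21.63 / 96 x 10000
SW = 2253.1 g/m^2


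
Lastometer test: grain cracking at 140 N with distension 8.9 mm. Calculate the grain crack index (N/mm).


Grain crack index = force / distension
Index = 140 / 8.9 = 15.7 N/mm


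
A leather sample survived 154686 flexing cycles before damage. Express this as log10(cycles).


log10(154686) = 5.19


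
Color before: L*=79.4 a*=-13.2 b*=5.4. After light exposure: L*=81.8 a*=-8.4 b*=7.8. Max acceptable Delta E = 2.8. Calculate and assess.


dL = 2.4, da = 4.8, db = 2.4
dE = sqrt((2.4)^2 + (4.8)^2 + (2.4)^2) = 5.88
Max = 2.8
Passes: No


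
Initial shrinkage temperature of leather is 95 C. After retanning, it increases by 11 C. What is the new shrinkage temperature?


New Ts = 95 + 11 = 106 C


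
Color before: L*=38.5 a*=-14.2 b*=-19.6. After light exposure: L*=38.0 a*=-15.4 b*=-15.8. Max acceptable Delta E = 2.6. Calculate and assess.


Delta E = 4.02
Passes: No


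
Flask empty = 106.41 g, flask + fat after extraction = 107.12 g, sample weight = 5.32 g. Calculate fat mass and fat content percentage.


Fat mass = 107.12 - 106.41 = 0.71 g
Fat% = 0.71 / 5.32 x 100 = 13.3%


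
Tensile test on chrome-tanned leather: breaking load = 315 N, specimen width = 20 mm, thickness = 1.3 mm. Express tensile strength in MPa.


12.12 MPa

Cross-section = 20 x 1.3 = 26.0 mm^2
TS = 315 / 26.0 = 12.12 MPa
(1 N/mm^2 = 1 MPa)


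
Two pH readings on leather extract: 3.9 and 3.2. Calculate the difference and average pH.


Difference = 0.7
Average pH = 3.55


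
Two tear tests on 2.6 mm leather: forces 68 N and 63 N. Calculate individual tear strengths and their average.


Tear 1 = 26.2 N/mm
Tear 2 = 24.2 N/mm
Average = 25.2 N/mm

Tear 1 = 68 / 2.6 = 26.2 N/mm
Tear 2 = 63 / 2.6 = 24.2 N/mm
Average = (26.2 + 24.2) / 2 = 25.2 N/mm


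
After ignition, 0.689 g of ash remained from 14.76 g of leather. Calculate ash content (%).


Ash% = 0.689 / 14.76 x 100
Ash% = 4.67%


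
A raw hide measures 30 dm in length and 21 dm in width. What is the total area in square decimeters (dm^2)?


Area = length x width
Area = 30 x 21 = 630 dm^2


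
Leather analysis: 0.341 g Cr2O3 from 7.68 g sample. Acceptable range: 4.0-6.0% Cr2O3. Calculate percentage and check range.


Cr2O3 = 4.44%
Within range: Yes


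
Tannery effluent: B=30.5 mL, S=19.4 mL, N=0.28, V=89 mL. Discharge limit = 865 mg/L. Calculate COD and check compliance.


COD = 279.4 mg/L
Compliant: Yes

COD = (30.5 - 19.4) x 0.28 x 8000 / 89 = 279.4 mg/L
Limit: 865 mg/L
Compliant: Yes


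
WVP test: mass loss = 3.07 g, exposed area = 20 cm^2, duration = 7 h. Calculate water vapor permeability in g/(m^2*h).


WVP = mass_loss / (area x time) x 10000
WVP = 3.07 / (20 x 7) x 10000
WVP = 3.07 / 140 x 10000 = 219.29 g/(m^2*h)


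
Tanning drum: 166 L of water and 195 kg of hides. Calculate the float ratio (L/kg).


0.9

Float ratio = water / hide weight
Ratio = 166 / 195 = 0.9


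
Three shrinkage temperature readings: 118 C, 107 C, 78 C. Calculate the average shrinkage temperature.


101.0 C


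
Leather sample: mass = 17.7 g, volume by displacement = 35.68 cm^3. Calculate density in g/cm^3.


Density = mass / volume
Density = 17.7 / 35.68 = 0.496 g/cm^3


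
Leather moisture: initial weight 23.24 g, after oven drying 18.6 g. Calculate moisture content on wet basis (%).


Moisture = 23.24 - 18.6 = 4.64 g
MC = 4.64 / 23.24 x 100 = 20.0%


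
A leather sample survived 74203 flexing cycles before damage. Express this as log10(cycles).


log10(74203) = 4.87


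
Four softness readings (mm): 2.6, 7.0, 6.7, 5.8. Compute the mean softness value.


5.53 mm

Sum = 2.6 + 7.0 + 6.7 + 5.8
Mean = 22.1 / 4 = 5.53 mm


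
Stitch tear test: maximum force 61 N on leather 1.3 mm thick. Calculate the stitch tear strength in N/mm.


46.9 N/mm

Stitch tear strength = force / thickness
STS = 61 / 1.3 = 46.9 N/mm


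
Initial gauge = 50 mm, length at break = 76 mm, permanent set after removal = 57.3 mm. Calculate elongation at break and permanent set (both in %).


Elongation at break = (76 - 50) / 50 x 100 = 52.0%
Permanent set = (57.3 - 50) / 50 x 100 = 14.6%


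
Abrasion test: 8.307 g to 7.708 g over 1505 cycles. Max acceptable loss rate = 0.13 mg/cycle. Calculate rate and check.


Rate = 0.398 mg/cycle
Passes: No

Loss = 8.307 - 7.708 = 0.599 g
Rate = 0.599 g / 1505 cycles x 1000 = 0.398 mg/cycle
Max = 0.13 mg/cycle
Passes: No
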